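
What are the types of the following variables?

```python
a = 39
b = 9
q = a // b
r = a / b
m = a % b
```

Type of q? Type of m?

int // int returns int; int % int returns int

int, int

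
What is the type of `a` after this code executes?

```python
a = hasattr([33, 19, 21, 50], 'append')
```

hasattr() returns bool

bool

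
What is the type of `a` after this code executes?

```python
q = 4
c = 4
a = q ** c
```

int ** positive int returns int (4 ** 4 = 256)

int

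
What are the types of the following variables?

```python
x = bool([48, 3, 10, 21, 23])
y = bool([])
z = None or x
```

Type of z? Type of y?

None or <bool> returns the bool; bool() returns bool

bool, bool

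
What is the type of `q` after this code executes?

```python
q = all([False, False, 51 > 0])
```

all() returns bool

bool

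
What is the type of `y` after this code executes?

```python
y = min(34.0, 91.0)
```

min() of floats returns float

float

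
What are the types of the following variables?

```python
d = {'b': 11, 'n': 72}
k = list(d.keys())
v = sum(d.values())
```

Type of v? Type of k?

sum of int values returns int; list(...) returns list

int, list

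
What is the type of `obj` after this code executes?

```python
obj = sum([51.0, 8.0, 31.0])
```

sum() of floats returns float

float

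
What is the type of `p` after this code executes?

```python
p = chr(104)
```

chr() returns str (single character)

str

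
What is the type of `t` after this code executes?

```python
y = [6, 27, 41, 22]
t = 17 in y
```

'in' operator returns bool

bool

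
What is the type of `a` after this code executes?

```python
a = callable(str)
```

callable() returns bool

bool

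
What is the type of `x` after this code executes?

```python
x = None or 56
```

'or' with None returns the other value (56, int)

int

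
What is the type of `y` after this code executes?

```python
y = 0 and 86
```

'and' returns the first falsy value (0, which is int)

int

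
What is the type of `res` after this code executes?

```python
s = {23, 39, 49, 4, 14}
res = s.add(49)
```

set.add() returns None (mutates in place)

NoneType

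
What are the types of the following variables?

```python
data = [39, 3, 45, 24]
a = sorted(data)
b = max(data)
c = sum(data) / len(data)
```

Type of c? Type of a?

int / int returns float; sorted() returns list

float, list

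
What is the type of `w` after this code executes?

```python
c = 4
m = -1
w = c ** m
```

int ** negative int returns float

float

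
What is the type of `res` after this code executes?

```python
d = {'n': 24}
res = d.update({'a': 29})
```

dict.update() returns None

NoneType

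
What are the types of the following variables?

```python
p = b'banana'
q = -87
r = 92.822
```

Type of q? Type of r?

q is int; r is float

int, float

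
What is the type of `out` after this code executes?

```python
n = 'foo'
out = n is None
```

'is' comparison returns bool

bool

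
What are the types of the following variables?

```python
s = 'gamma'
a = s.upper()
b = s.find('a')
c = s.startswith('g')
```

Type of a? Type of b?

str.upper() returns str; str.find() returns int

str, int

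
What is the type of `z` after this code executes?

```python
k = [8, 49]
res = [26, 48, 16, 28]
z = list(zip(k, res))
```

list(zip(...)) returns a list of tuples

list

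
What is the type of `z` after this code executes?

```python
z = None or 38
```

'or' with None returns the other value (38, int)

int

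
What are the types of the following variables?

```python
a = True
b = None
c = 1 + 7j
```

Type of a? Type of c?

a is bool; c is complex

bool, complex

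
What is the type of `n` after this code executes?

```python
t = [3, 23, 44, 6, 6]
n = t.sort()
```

list.sort() returns None (sorts in place)

NoneType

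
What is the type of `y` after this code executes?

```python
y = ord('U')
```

ord() returns int (Unicode code point)

int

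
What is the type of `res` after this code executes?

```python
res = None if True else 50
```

Ternary: condition is True, if branch (None) taken → NoneType

NoneType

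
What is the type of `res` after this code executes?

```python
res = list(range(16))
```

list(range(...)) returns list

list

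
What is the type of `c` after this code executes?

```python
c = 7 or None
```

'or' returns first truthy value (7, int)

int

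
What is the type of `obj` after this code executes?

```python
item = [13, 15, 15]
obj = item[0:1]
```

Slicing a list always returns a list

list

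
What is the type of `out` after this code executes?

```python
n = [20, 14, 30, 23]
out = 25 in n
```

'in' operator returns bool

bool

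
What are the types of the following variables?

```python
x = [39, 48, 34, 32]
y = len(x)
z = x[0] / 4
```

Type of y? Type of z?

len() returns int; int / int returns float

int, float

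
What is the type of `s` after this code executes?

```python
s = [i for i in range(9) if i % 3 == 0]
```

A list comprehension [...] produces a list

list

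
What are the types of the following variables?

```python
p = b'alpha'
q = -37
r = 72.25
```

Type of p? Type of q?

p is bytes; q is int

bytes, int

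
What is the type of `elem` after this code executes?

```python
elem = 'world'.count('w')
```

str.count() returns int

int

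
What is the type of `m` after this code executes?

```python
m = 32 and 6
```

'and' returns the last value when all truthy (6, which is int)

int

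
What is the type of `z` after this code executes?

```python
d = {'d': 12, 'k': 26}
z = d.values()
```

.values() returns a dict_values view object

dict_values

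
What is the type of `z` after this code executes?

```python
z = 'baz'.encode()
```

str.encode() returns bytes

bytes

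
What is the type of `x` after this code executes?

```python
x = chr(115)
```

chr() returns str (single character)

str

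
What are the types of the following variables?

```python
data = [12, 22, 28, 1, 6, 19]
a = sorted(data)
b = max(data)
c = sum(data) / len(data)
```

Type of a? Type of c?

sorted() returns list; int / int returns float

list, float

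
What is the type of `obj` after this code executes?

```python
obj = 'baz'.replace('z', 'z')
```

str.replace() returns str

str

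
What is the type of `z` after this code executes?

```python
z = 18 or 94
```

'or' returns the first truthy value (18, which is int)

int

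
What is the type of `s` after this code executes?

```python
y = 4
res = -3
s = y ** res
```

int ** negative int returns float

float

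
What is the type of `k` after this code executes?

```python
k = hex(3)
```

hex() returns str representation

str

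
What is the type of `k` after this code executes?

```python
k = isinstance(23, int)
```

isinstance() returns bool

bool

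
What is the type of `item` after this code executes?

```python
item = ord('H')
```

ord() returns int (Unicode code point)

int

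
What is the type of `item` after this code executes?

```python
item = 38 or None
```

'or' returns first truthy value (38, int)

int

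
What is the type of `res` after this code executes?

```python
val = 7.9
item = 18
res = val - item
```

float - int returns float (7.9 - 18 = -10.1)

float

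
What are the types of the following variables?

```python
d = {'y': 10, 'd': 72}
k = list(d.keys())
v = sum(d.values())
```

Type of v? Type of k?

sum of int values returns int; list(...) returns list

int, list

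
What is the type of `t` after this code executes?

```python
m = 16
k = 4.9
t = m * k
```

int * float returns float (16 * 4.9 = 78.4)

float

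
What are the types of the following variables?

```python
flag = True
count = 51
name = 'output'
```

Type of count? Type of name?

count is int; name is str

int, str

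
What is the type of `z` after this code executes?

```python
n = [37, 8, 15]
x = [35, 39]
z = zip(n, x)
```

zip() returns a zip iterator object

zip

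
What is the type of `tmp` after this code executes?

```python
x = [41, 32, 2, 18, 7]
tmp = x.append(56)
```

list.append() returns None (mutates in place)

NoneType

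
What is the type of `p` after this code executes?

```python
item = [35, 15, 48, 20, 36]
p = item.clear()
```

list.clear() returns None

NoneType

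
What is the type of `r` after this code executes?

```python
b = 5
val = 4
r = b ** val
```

int ** positive int returns int (5 ** 4 = 625)

int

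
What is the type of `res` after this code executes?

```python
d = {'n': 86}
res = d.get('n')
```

dict.get() returns the value (int) when key is found

int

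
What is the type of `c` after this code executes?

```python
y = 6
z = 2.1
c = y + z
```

int + float returns float (6 + 2.1 = 8.1)

float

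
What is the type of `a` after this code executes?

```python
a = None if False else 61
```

Ternary: condition is False, else branch (61) taken → int

int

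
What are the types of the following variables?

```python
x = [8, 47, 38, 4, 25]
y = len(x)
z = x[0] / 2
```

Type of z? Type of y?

int / int returns float; len() returns int

float, int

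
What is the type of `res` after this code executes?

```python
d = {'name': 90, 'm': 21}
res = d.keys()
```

.keys() returns a dict_keys view object

dict_keys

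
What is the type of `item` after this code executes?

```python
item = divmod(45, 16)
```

divmod() returns a tuple (quotient, remainder)

tuple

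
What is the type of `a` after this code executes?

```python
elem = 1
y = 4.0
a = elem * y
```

int * float returns float (1 * 4.0 = 4.0)

float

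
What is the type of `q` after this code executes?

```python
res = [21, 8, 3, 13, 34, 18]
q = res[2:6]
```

Slicing a list always returns a list

list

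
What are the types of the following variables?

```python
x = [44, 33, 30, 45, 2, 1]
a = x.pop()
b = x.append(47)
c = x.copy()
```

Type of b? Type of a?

list.append() returns None; list.pop() returns the element (int)

NoneType, int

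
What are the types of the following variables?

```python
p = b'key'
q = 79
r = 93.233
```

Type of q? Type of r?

q is int; r is float

int, float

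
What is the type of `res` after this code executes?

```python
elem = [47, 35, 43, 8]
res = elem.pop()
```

list.pop() returns the popped element (int here)

int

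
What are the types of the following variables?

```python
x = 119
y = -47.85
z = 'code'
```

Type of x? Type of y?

x is int; y is float

int, float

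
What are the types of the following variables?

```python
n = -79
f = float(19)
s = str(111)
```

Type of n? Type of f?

n is int; f is float

int, float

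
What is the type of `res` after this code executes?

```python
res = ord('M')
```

ord() returns int (Unicode code point)

int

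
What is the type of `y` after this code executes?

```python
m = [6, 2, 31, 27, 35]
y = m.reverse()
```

list.reverse() returns None

NoneType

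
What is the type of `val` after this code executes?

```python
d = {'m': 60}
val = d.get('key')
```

dict.get() returns None when key 'key' is not found and no default given

NoneType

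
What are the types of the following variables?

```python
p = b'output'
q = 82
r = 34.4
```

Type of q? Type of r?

q is int; r is float

int, float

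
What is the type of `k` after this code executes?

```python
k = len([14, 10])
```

len() always returns int

int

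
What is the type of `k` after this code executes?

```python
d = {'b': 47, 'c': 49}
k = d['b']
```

Accessing dict[str, int] with key 'b' returns int value 47

int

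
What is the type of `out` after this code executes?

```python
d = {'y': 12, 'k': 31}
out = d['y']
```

Accessing dict[str, int] with key 'y' returns int value 12

int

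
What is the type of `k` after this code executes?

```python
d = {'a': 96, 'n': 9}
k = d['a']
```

Accessing dict[str, int] with key 'a' returns int value 96

int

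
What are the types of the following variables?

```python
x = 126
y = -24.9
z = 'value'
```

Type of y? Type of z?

y is float; z is str

float, str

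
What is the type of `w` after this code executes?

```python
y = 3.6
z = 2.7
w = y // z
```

float // float returns float (floor division preserves float type)

float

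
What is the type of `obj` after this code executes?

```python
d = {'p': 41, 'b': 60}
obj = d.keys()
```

.keys() returns a dict_keys view object

dict_keys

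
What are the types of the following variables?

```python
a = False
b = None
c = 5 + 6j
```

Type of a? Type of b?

a is bool; b is NoneType

bool, NoneType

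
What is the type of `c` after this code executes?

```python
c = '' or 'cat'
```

'or' returns first truthy value ('cat', which is str)

str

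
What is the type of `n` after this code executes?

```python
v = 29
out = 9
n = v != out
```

Comparison operators return bool

bool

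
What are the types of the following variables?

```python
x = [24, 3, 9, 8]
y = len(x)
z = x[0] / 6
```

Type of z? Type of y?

int / int returns float; len() returns int

float, int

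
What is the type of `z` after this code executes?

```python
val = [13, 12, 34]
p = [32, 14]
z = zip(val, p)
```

zip() returns a zip iterator object

zip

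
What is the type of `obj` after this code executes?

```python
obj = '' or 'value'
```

'or' returns first truthy value ('value', which is str)

str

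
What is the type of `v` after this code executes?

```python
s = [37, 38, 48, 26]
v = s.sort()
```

list.sort() returns None (sorts in place)

NoneType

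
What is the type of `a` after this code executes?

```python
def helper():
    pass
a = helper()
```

A function with no return statement returns None

NoneType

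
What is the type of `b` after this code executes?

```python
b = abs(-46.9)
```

abs() of float returns float

float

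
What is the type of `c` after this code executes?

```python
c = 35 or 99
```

'or' returns the first truthy value (35, which is int)

int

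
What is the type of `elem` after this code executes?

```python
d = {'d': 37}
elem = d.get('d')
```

dict.get() returns the value (int) when key is found

int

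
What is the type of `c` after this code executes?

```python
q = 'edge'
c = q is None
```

'is' comparison returns bool

bool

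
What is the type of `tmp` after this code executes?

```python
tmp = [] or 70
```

'or' returns first truthy value (70, which is int)

int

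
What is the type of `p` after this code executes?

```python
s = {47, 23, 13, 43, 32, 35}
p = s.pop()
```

Popping from a set of ints returns int

int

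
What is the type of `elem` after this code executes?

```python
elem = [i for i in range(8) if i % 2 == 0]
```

A list comprehension [...] produces a list

list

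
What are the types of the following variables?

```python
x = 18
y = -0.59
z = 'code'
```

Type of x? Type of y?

x is int; y is float

int, float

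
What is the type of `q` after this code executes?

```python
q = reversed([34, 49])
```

reversed() on a list returns a list_reverseiterator

list_reverseiterator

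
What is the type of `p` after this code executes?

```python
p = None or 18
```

'or' with None returns the other value (18, int)

int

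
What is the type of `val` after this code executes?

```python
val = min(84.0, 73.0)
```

min() of floats returns float

float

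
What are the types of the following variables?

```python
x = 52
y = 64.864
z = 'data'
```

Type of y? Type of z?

y is float; z is str

float, str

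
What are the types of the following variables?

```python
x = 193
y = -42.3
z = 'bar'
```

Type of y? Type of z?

y is float; z is str

float, str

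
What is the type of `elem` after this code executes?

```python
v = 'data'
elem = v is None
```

'is' comparison returns bool

bool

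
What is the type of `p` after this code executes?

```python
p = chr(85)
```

chr() returns str (single character)

str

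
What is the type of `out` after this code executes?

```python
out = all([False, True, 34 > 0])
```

all() returns bool

bool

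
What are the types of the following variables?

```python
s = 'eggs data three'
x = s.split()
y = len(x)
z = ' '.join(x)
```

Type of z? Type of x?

str.join() returns str; str.split() returns list

str, list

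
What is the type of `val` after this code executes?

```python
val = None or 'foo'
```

'or' with None returns the other value ('foo', str)

str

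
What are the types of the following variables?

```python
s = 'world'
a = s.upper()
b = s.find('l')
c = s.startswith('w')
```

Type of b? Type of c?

str.find() returns int; str.startswith() returns bool

int, bool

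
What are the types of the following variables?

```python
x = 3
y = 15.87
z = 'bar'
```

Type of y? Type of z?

y is float; z is str

float, str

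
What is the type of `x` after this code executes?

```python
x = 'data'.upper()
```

str.upper() returns str

str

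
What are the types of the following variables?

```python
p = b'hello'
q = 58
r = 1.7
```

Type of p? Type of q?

p is bytes; q is int

bytes, int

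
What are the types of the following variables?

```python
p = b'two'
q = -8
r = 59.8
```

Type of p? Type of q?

p is bytes; q is int

bytes, int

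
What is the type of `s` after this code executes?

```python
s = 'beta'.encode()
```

str.encode() returns bytes

bytes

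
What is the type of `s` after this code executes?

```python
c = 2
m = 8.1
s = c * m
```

int * float returns float (2 * 8.1 = 16.2)

float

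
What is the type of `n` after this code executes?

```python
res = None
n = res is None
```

'is' comparison returns bool

bool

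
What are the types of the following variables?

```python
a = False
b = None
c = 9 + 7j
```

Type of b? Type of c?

b is NoneType; c is complex

NoneType, complex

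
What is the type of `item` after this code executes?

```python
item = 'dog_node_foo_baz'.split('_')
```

str.split() returns list

list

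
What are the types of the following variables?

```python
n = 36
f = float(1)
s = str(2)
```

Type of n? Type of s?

n is int; s is str

int, str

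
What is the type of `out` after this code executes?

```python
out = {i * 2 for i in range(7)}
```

A set comprehension {expr for x in iterable} produces a set

set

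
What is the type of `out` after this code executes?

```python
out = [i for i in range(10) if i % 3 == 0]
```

A list comprehension [...] produces a list

list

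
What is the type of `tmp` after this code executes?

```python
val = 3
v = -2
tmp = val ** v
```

int ** negative int returns float

float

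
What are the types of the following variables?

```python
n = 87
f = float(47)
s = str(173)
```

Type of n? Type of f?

n is int; f is float

int, float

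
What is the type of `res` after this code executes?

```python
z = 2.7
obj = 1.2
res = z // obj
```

float // float returns float (floor division preserves float type)

float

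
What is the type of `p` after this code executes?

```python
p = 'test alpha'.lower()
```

str.lower() returns str

str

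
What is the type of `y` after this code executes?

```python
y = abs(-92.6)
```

abs() of float returns float

float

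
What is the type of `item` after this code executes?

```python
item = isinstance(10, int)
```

isinstance() returns bool

bool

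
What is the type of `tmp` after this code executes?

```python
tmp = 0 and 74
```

'and' returns the first falsy value (0, which is int)

int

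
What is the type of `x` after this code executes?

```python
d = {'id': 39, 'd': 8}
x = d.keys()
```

.keys() returns a dict_keys view object

dict_keys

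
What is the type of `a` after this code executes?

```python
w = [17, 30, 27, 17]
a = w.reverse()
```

list.reverse() returns None

NoneType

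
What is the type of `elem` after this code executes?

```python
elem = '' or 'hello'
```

'or' returns first truthy value ('hello', which is str)

str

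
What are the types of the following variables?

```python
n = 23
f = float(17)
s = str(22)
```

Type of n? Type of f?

n is int; f is float

int, float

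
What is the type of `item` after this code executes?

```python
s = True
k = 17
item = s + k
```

bool + int returns int (True is 1, so 1 + 17 = 18)

int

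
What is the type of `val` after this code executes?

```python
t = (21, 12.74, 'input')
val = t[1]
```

Index 1 of tuple is 12.74 which is float

float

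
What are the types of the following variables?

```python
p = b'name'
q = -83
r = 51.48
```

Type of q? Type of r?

q is int; r is float

int, float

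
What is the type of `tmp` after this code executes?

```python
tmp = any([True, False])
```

any() returns bool

bool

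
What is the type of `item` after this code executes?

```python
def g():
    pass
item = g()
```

A function with no return statement returns None

NoneType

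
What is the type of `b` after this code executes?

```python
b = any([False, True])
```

any() returns bool

bool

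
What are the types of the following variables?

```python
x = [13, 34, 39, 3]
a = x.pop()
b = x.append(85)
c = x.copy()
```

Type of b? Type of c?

list.append() returns None; list.copy() returns list

NoneType, list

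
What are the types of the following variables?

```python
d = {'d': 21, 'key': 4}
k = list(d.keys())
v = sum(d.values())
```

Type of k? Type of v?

list(...) returns list; sum of int values returns int

list, int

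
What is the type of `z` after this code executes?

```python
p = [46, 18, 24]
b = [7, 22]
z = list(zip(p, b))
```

list(zip(...)) returns a list of tuples

list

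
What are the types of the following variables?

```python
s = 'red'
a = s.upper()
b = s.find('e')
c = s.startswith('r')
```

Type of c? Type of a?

str.startswith() returns bool; str.upper() returns str

bool, str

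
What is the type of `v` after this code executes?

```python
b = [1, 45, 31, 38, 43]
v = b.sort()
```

list.sort() returns None (sorts in place)

NoneType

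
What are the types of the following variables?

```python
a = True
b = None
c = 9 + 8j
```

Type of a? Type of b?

a is bool; b is NoneType

bool, NoneType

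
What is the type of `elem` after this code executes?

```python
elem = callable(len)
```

callable() returns bool

bool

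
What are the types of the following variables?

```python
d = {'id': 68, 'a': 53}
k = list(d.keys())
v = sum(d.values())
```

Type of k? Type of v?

list(...) returns list; sum of int values returns int

list, int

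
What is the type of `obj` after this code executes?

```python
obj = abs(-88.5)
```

abs() of float returns float

float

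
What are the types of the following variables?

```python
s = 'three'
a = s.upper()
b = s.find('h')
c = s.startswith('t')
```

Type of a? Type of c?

str.upper() returns str; str.startswith() returns bool

str, bool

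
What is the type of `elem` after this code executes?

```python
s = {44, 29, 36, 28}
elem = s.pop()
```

Popping from a set of ints returns int

int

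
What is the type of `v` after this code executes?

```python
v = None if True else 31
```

Ternary: condition is True, if branch (None) taken → NoneType

NoneType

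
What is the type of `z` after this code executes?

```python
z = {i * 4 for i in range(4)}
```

A set comprehension {expr for x in iterable} produces a set

set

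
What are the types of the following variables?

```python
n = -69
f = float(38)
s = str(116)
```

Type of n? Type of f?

n is int; f is float

int, float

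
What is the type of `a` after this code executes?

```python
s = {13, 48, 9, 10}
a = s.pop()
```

Popping from a set of ints returns int

int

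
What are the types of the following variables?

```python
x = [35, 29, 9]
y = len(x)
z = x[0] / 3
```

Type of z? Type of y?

int / int returns float; len() returns int

float, int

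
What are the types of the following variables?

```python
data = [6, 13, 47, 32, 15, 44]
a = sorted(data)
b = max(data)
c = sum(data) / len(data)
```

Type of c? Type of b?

int / int returns float; max of ints returns int

float, int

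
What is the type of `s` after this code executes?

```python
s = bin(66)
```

bin() returns str representation

str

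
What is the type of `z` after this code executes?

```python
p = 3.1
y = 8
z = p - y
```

float - int returns float (3.1 - 8 = -4.9)

float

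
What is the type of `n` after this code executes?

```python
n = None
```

None has type NoneType

NoneType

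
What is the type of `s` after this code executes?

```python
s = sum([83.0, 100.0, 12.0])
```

sum() of floats returns float

float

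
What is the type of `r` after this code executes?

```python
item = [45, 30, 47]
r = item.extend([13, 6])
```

list.extend() returns None

NoneType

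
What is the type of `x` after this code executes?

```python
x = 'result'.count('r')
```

str.count() returns int

int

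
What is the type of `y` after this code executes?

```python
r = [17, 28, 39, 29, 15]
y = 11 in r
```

'in' operator returns bool

bool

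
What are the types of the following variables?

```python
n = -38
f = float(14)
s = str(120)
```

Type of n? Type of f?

n is int; f is float

int, float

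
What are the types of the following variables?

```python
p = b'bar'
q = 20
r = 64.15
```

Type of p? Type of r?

p is bytes; r is float

bytes, float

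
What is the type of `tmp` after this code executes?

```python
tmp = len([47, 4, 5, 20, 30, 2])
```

len() always returns int

int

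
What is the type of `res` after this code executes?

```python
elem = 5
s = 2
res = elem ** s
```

int ** positive int returns int (5 ** 2 = 25)

int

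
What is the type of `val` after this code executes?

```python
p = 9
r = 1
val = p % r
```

int % int returns int (9 % 1 = 0)

int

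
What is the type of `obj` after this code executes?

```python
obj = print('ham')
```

print() returns None

NoneType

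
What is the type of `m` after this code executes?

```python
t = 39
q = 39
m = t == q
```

Equality comparison returns bool

bool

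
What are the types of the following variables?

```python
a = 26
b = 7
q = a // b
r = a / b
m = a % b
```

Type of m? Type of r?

int % int returns int; int / int returns float

int, float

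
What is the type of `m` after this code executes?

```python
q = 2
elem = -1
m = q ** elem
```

int ** negative int returns float

float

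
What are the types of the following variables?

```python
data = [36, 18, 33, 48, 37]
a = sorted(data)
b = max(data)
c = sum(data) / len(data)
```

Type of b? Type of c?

max of ints returns int; int / int returns float

int, float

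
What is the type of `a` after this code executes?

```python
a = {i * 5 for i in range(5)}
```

A set comprehension {expr for x in iterable} produces a set

set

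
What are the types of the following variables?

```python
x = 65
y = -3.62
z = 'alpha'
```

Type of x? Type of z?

x is int; z is str

int, str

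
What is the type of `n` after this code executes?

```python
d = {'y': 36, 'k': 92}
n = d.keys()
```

.keys() returns a dict_keys view object

dict_keys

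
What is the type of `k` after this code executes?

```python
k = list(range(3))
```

list(range(...)) returns list

list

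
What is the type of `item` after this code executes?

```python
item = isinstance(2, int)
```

isinstance() returns bool

bool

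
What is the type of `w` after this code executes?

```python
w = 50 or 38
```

'or' returns the first truthy value (50, which is int)

int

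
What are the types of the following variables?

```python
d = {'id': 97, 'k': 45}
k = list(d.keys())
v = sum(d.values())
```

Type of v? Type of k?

sum of int values returns int; list(...) returns list

int, list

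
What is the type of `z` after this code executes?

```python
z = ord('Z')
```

ord() returns int (Unicode code point)

int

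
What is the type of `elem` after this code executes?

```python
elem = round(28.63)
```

round() with no ndigits arg returns int

int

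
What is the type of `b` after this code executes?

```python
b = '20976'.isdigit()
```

str.isdigit() returns bool

bool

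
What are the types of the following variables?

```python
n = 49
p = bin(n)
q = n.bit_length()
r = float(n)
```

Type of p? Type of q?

bin() returns str; int.bit_length() returns int

str, int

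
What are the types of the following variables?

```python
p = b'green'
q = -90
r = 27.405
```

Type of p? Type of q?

p is bytes; q is int

bytes, int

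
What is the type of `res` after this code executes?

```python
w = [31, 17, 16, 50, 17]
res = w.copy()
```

list.copy() returns list

list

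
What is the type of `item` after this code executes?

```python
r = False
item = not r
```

'not' always returns bool

bool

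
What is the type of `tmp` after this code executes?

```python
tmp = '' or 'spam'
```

'or' returns first truthy value ('spam', which is str)

str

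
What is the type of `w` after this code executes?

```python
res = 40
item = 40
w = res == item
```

Equality comparison returns bool

bool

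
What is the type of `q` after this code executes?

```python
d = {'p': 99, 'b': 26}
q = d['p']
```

Accessing dict[str, int] with key 'p' returns int value 99

int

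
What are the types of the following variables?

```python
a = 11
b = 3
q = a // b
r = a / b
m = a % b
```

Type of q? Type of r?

int // int returns int; int / int returns float

int, float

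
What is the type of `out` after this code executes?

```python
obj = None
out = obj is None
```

'is' comparison returns bool

bool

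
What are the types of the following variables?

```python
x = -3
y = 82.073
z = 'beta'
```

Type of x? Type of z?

x is int; z is str

int, str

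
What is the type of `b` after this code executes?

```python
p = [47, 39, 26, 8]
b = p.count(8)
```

list.count() returns int

int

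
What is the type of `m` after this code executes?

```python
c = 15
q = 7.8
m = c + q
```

int + float returns float (15 + 7.8 = 22.8)

float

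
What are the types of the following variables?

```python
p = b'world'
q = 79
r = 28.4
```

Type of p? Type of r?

p is bytes; r is float

bytes, float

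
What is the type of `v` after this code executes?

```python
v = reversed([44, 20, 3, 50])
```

reversed() on a list returns a list_reverseiterator

list_reverseiterator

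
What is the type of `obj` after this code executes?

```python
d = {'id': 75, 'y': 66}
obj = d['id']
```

Accessing dict[str, int] with key 'id' returns int value 75

int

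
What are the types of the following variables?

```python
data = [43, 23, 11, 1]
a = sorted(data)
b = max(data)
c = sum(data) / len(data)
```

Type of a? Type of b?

sorted() returns list; max of ints returns int

list, int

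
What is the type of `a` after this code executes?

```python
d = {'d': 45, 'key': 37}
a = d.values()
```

.values() returns a dict_values view object

dict_values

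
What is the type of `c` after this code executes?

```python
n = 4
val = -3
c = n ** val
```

int ** negative int returns float

float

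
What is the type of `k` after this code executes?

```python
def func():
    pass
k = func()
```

A function with no return statement returns None

NoneType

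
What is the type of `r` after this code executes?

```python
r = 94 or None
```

'or' returns first truthy value (94, int)

int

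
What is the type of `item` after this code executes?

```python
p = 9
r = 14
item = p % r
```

int % int returns int (9 % 14 = 9)

int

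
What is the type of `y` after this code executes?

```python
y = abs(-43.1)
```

abs() of float returns float

float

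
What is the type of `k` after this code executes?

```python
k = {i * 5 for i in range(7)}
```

A set comprehension {expr for x in iterable} produces a set

set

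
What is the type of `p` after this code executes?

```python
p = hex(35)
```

hex() returns str representation

str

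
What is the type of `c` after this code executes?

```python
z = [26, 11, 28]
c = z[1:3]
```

Slicing a list always returns a list

list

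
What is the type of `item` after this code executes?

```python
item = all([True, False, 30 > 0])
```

all() returns bool

bool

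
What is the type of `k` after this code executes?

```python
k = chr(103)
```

chr() returns str (single character)

str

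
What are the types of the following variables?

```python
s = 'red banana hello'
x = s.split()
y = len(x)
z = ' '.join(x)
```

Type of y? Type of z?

len() returns int; str.join() returns str

int, str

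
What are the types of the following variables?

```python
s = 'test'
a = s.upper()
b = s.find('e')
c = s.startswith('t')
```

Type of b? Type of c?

str.find() returns int; str.startswith() returns bool

int, bool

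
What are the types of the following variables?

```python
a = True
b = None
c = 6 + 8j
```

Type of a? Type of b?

a is bool; b is NoneType

bool, NoneType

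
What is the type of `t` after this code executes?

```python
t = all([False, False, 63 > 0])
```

all() returns bool

bool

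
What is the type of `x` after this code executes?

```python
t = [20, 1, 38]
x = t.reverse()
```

list.reverse() returns None

NoneType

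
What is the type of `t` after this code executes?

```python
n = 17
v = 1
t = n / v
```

int / int always returns float in Python 3 (17 / 1 = 17)

float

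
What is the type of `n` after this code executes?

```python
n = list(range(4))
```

list(range(...)) returns list

list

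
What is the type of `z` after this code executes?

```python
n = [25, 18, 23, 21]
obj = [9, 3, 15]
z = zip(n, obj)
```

zip() returns a zip iterator object

zip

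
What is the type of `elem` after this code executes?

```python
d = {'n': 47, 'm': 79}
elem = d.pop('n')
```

dict.pop() returns the value (int)

int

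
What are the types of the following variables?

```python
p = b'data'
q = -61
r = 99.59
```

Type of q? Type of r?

q is int; r is float

int, float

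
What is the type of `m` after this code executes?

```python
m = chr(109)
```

chr() returns str (single character)

str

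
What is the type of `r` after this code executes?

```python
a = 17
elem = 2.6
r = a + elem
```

int + float returns float (17 + 2.6 = 19.6)

float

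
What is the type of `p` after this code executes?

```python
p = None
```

None has type NoneType

NoneType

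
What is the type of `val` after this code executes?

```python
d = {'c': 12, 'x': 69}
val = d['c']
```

Accessing dict[str, int] with key 'c' returns int value 12

int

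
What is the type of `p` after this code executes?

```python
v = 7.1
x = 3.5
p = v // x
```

float // float returns float (floor division preserves float type)

float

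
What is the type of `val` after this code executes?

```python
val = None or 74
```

'or' with None returns the other value (74, int)

int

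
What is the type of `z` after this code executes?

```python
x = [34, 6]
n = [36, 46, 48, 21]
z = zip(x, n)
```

zip() returns a zip iterator object

zip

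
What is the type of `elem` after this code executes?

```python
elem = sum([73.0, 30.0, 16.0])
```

sum() of floats returns float

float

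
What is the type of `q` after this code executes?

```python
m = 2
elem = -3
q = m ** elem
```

int ** negative int returns float

float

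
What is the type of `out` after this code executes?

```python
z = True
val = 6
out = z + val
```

bool + int returns int (True is 1, so 1 + 6 = 7)

int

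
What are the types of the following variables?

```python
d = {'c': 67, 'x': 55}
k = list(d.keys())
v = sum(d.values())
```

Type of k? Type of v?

list(...) returns list; sum of int values returns int

list, int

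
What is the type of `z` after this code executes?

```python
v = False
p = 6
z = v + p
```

bool + int returns int (False is 0, so 0 + 6 = 6)

int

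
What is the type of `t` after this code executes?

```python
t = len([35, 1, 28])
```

len() always returns int

int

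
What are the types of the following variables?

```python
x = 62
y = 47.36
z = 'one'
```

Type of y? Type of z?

y is float; z is str

float, str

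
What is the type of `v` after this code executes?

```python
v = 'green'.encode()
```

str.encode() returns bytes

bytes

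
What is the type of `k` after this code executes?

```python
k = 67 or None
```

'or' returns first truthy value (67, int)

int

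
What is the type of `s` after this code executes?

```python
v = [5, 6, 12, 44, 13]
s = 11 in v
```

'in' operator returns bool

bool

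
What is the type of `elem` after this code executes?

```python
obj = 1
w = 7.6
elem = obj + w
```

int + float returns float (1 + 7.6 = 8.6)

float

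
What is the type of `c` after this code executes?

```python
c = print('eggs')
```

print() returns None

NoneType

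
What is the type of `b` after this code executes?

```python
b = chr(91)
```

chr() returns str (single character)

str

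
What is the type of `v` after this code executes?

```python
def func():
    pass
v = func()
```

A function with no return statement returns None

NoneType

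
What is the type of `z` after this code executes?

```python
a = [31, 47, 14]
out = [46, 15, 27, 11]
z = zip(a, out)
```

zip() returns a zip iterator object

zip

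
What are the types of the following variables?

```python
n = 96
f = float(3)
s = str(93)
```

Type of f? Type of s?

f is float; s is str

float, str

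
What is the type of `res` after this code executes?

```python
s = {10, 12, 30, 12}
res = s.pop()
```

Popping from a set of ints returns int

int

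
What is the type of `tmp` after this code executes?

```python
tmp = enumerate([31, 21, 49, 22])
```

enumerate() returns an enumerate iterator object

enumerate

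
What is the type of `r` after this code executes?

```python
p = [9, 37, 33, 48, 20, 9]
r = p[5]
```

Indexing a list of ints returns int (p[5] = 9)

int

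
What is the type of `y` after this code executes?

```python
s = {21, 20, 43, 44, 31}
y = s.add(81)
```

set.add() returns None (mutates in place)

NoneType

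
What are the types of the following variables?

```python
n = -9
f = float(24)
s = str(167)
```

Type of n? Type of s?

n is int; s is str

int, str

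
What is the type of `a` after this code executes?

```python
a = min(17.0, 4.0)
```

min() of floats returns float

float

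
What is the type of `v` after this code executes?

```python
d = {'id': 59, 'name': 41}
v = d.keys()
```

.keys() returns a dict_keys view object

dict_keys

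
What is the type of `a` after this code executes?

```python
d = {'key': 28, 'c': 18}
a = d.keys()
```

.keys() returns a dict_keys view object

dict_keys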